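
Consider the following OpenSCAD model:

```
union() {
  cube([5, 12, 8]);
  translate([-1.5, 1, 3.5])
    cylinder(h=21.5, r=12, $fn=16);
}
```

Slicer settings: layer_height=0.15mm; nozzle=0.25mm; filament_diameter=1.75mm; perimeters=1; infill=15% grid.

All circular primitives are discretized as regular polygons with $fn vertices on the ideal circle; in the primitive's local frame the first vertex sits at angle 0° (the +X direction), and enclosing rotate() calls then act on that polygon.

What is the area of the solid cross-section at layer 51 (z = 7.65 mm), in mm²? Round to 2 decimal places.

441.91 mm²

At z = 7.65 mm: the cube (footprint 5×12) is included at this height (area 60.00 mm²); the cylinder at (-1.5, 1): section is a regular 16-gon, circumradius r=12 (area = (16/2)·12.000²·sin(360°/16) = 440.85 mm²); Combining (union): the regions partially overlap — summed areas 500.85 mm² minus the doubly-counted overlap 58.94 mm² gives 441.91 mm² — area = 441.91 mm². Overall, the cross-section is a single solid region. Net area = 441.91 mm².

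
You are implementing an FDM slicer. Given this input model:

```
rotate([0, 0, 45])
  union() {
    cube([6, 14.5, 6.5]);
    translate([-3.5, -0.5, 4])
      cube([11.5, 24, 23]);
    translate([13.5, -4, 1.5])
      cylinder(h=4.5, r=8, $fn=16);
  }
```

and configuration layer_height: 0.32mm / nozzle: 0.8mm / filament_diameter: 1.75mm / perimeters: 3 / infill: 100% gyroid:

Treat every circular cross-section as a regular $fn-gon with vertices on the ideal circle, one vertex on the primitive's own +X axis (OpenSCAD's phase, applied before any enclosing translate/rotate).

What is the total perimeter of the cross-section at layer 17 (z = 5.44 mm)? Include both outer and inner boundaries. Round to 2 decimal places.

114.30 mm

At z = 5.44 mm: the cube (footprint 6×14.5) is included at this height (perimeter 41.00 mm); the cube at (-3.5, -0.5) (footprint 11.5×24) is included at this height (perimeter 71.00 mm); the cylinder at (13.5, -4): section is a regular 16-gon, circumradius r=8 (perimeter = 2·16·8.000·sin(180°/16) = 49.94 mm); Merging all regions: the regions partially overlap (shared area 88.90 mm²), so the edge portions inside another operand are dropped and the merged outline is re-measured after clipping — boundary = 114.30 mm; (rotated 45° about Z; rotation is an isometry so areas/perimeters/island counts are preserved). Overall, the cross-section is a single solid region. Total boundary length (outer) = 114.30 mm.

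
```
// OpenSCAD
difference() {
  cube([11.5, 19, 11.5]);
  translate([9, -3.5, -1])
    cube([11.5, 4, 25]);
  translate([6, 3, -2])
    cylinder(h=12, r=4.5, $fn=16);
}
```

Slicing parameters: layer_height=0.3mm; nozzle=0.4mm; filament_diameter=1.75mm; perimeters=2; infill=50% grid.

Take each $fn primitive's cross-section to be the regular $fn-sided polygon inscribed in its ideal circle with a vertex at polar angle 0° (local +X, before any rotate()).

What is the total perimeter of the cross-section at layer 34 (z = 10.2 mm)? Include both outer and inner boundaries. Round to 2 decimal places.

At z = 10.2 mm: the cube (footprint 11.5×19) is included at this height (perimeter 61.00 mm); the cube at (9, -3.5) is present — its section is the full 11.5×4 rectangle (perimeter 31.00 mm); the cylinder at (6, 3) is absent (z outside [-2, 10]); After the difference (first − rest): starting from the 11.5×19 cube, the 11.5×4 cube at (9, -3.5) partially overlaps it — only the 1.25 mm² overlap (of its 46.00 mm²) is removed, clipping the outline — boundary = 61.00 mm. Overall, the cross-section is a single solid region. Total boundary length (outer) = 61.00 mm.

61.00 mm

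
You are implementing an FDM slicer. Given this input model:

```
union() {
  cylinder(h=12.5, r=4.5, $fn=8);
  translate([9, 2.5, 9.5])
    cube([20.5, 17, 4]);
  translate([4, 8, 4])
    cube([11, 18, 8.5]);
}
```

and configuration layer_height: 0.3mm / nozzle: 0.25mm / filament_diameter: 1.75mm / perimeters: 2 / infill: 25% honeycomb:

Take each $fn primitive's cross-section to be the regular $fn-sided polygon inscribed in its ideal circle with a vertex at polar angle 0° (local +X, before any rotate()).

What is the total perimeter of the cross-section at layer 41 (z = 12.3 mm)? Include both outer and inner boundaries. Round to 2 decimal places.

At z = 12.3 mm: the r=4.5 cylinder contributes a regular 8-gon of circumradius 4.5 (perimeter = 2·8·4.500·sin(180°/8) = 27.55 mm); the cube at (9, 2.5) is present — its section is the full 20.5×17 rectangle (perimeter 75.00 mm); the cube at (4, 8) is present — its section is the full 11×18 rectangle (perimeter 58.00 mm); Taking the union: the regions partially overlap (shared area 69.00 mm²), so the edge portions inside another operand are dropped and the merged outline is re-measured after clipping — boundary = 125.55 mm. Overall, the cross-section has 2 separate islands. Total boundary length (outer) = 125.55 mm.

125.55 mm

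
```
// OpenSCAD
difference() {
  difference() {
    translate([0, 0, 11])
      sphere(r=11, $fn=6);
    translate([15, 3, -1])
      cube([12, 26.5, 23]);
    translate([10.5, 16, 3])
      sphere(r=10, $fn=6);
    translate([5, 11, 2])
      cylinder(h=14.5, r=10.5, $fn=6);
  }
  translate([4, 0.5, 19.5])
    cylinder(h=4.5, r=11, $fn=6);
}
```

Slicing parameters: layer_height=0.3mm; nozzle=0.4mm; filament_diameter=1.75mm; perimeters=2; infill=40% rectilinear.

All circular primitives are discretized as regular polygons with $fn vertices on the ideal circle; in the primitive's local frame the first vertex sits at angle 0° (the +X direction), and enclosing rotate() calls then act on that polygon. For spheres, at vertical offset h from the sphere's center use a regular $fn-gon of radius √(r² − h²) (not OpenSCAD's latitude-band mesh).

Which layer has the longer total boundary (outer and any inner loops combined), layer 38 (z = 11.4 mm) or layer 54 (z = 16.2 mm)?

Layer 38 (z = 11.4): the r=11 sphere contributes a regular 6-gon of circumradius √(11²−0.4²) = 10.993 (perimeter = 2·6·10.993·sin(180°/6) = 65.96 mm); the cube at (15, 3) (footprint 12×26.5) is included at this height (perimeter 77.00 mm); the r=10 sphere at (10.5, 16) slices to a regular 6-gon of circumradius 5.426 (√(r²−h²) with h=8.4 from center) (perimeter = 2·6·5.426·sin(180°/6) = 32.56 mm); the r=10.5 cylinder at (5, 11) contributes a regular 6-gon of circumradius 10.5 (perimeter = 2·6·10.500·sin(180°/6) = 63.00 mm); Subtracting the remaining from the first: starting from the r=11 sphere, the 12×26.5 cube at (15, 3) misses the remaining region (no effect); the r=10 sphere at (10.5, 16) misses the remaining region (no effect); the r=10.5 cylinder at (5, 11) partially overlaps it — only the 77.21 mm² overlap (of its 286.44 mm²) is removed, clipping the outline — boundary = 65.96 mm; the cylinder at (4, 0.5) is not intersected at this z (z outside [19.5, 24]); Taking the first minus the rest: none of the subtracted shapes is present at this height, so the result so far is unchanged — boundary = 65.96 mm. So its perimeter = 65.96 mm. Layer 54 (z = 16.2): the r=11 sphere contributes a regular 6-gon of circumradius √(11²−5.2²) = 9.693 (perimeter = 2·6·9.693·sin(180°/6) = 58.16 mm); the cube at (15, 3) (footprint 12×26.5) is included at this height (perimeter 77.00 mm); the sphere at (10.5, 16) does not reach this height (|z−center|=13.200 > r=10); the r=10.5 cylinder at (5, 11) gives a regular 6-gon of circumradius 10.5 (constant along its height) (perimeter = 2·6·10.500·sin(180°/6) = 63.00 mm); Subtracting the remaining from the first: starting from the r=11 sphere, the 12×26.5 cube at (15, 3) misses the remaining region (no effect); the r=10.5 cylinder at (5, 11) partially overlaps it — only the 57.37 mm² overlap (of its 286.44 mm²) is removed, clipping the outline — boundary = 58.16 mm; the cylinder at (4, 0.5) does not reach this height (z outside [19.5, 24]); Subtracting the remaining from the first: none of the subtracted shapes is present at this height, so the result so far is unchanged — boundary = 58.16 mm. So its perimeter = 58.16 mm. Layer 38 is larger (65.96 vs 58.16 mm).

layer 38 (z = 11.4 mm)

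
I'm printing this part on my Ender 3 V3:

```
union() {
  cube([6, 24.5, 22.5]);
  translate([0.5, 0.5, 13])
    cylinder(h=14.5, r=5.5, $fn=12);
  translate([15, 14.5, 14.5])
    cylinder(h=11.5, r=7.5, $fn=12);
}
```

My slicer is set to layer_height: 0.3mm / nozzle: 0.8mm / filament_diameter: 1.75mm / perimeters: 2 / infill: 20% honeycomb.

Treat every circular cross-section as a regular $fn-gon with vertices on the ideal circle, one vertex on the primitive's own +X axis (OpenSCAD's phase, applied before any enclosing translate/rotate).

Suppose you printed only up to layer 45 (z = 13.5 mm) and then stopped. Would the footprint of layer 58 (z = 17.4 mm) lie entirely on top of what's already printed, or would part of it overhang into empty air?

part overhangs

Compare the two slices. At z = 13.5: the cube (footprint 6×24.5) is included at this height (area 147.00 mm²); the cylinder at (0.5, 0.5): section is a regular 12-gon, circumradius r=5.5 (area = (12/2)·5.500²·sin(360°/12) = 90.75 mm²); the cylinder at (15, 14.5) does not reach this height (z outside [14.5, 26]); Taking the union: the regions partially overlap — summed areas 237.75 mm² minus the doubly-counted overlap 28.37 mm² gives 209.38 mm² — area = 209.38 mm². At z = 17.4: the 6×24.5 cube contributes its full rectangle (area 147.00 mm²); the r=5.5 cylinder at (0.5, 0.5) contributes a regular 12-gon of circumradius 5.5 (area = (12/2)·5.500²·sin(360°/12) = 90.75 mm²); the r=7.5 cylinder at (15, 14.5) contributes a regular 12-gon of circumradius 7.5 (area = (12/2)·7.500²·sin(360°/12) = 168.75 mm²); Merging all regions: the regions partially overlap — summed areas 406.50 mm² minus the doubly-counted overlap 28.37 mm² gives 378.13 mm² — area = 378.13 mm². Checking containment: at z = 17.4 the cross-section extends beyond the z = 13.5 cross-section by about 168.75 mm².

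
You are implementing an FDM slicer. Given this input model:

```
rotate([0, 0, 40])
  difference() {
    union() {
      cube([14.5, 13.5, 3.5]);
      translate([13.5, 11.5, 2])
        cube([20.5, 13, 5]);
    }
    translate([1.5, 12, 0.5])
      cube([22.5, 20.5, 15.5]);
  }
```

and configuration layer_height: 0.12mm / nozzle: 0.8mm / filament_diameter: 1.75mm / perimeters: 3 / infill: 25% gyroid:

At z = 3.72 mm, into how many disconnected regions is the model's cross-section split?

1

At z = 3.72 mm: the cube is not intersected at this z (z outside [0, 3.5]); the cube at (13.5, 11.5) is present — its section is the full 20.5×13 rectangle; Taking the union: only the 20.5×13 cube at (13.5, 11.5) is present, so the union is just that shape — 1 connected region; the cube at (1.5, 12) is present — its section is the full 22.5×20.5 rectangle; After the difference (first − rest): starting from that combined region, the 22.5×20.5 cube at (1.5, 12) partially overlaps it — only the 131.25 mm² overlap (of its 461.25 mm²) is removed, clipping the outline — 1 connected region; (whole slice rotated 40° about Z — lengths, areas and connectivity unchanged). The result has 1 disconnected region.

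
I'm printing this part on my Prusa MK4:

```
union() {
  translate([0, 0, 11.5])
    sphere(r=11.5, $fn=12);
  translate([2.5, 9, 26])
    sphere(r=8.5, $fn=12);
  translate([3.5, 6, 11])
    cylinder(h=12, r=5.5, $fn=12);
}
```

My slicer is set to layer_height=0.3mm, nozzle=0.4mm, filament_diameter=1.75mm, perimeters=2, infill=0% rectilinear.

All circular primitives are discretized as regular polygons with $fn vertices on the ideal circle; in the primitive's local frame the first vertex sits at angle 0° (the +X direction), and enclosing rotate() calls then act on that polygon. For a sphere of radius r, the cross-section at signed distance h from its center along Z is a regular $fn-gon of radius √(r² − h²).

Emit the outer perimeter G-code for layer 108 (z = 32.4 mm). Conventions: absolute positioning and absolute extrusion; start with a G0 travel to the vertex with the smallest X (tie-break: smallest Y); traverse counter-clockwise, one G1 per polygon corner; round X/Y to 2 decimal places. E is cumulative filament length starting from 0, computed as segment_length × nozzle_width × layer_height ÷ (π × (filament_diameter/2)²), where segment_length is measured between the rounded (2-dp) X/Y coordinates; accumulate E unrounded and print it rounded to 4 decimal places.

At z = 32.4 mm: the sphere is absent (|z−center|=20.900 > r=11.5); the sphere at (2.5, 9): section is a regular 12-gon, circumradius = √(r²−h²) = √(8.5²−6.4²) = 5.594; the cylinder at (3.5, 6) does not reach this height (z outside [11, 23]); Combining (union): only the r=8.5 sphere at (2.5, 9) is present, so the union is just that shape — 1 connected region. The outline is a single polygon with 12 vertices. Extrusion per mm of travel: 0.4 × 0.3 / (π × 0.875²) = 0.049890. Accumulating E over each segment gives final E = 1.7327.

G0 X-3.09 Y9.00 Z32.40
G1 X-2.34 Y6.20 E0.1446
G1 X-0.30 Y4.16 E0.2886
G1 X2.50 Y3.41 E0.4332
G1 X5.30 Y4.16 E0.5778
G1 X7.34 Y6.20 E0.7217
G1 X8.09 Y9.00 E0.8663
G1 X7.34 Y11.80 E1.0110
G1 X5.30 Y13.84 E1.1549
G1 X2.50 Y14.59 E1.2995
G1 X-0.30 Y13.84 E1.4441
G1 X-2.34 Y11.80 E1.5881
G1 X-3.09 Y9.00 E1.7327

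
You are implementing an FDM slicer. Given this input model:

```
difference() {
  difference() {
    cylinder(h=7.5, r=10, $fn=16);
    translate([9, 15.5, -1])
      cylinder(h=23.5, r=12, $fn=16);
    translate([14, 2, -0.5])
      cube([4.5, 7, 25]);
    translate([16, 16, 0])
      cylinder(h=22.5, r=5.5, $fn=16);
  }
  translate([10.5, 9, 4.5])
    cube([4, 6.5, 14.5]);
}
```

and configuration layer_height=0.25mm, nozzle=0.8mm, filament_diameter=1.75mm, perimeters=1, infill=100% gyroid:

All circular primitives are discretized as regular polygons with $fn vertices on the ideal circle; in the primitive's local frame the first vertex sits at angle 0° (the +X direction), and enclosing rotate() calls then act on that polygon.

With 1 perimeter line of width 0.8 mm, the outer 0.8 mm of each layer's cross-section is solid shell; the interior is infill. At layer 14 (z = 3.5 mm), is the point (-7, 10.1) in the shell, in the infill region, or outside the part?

At z = 3.5 mm: the r=10 cylinder contributes a regular 16-gon of circumradius 10; the cylinder at (9, 15.5): section is a regular 16-gon, circumradius r=12; the cube at (14, 2) is present — its section is the full 4.5×7 rectangle; the r=5.5 cylinder at (16, 16) contributes a regular 16-gon of circumradius 5.5; After the difference (first − rest): starting from the r=10 cylinder, the r=12 cylinder at (9, 15.5) partially overlaps it — only the 31.47 mm² overlap (of its 440.85 mm²) is removed, clipping the outline; the 4.5×7 cube at (14, 2) misses the remaining region (no effect); the r=5.5 cylinder at (16, 16) misses the remaining region (no effect) — 1 connected region; the cube at (10.5, 9) is not intersected at this z (z outside [4.5, 19]); Taking the first minus the rest: none of the subtracted shapes is present at this height, so that combined region is unchanged — 1 connected region. Overall, the cross-section is a single solid region. The nearest boundary edge runs (-7.07, 7.07)→(-3.83, 9.24); distance from the point to it = 2.48 mm. The point is not inside any of the regions above, so it lies outside the cross-section (2.48 mm from the nearest boundary).

outside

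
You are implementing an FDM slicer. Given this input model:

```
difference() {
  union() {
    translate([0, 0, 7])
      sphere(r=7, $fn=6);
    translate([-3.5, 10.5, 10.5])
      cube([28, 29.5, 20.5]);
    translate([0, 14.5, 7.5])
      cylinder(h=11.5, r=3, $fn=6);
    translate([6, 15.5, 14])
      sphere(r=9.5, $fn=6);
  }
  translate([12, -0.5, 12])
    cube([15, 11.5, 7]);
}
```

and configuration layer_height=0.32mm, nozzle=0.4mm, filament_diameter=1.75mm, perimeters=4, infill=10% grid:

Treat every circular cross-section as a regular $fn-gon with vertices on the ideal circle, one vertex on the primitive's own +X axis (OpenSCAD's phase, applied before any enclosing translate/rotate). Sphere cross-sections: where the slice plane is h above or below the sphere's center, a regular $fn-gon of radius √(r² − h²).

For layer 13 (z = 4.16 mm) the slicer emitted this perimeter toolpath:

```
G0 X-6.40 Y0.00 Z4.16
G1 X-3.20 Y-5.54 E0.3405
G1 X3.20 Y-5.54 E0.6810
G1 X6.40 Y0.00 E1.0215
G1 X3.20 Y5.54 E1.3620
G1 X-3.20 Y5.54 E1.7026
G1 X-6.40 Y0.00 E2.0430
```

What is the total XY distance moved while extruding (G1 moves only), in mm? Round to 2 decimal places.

Sum the Euclidean lengths of each G1 segment: total = 38.39 mm.

38.39 mm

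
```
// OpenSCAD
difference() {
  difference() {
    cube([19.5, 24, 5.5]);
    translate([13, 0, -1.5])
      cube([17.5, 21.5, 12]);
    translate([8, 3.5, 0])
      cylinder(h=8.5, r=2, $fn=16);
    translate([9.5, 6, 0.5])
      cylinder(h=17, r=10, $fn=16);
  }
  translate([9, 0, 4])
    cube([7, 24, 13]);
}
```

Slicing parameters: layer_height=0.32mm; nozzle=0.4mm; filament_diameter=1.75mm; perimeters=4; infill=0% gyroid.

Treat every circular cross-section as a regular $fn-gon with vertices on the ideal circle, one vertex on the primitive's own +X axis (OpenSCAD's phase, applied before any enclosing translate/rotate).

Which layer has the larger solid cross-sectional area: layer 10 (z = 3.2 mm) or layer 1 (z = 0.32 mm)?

layer 1 (z = 0.32 mm)

Layer 10 (z = 3.2): the 19.5×24 cube contributes its full rectangle (area 468.00 mm²); the 17.5×21.5 cube at (13, 0) contributes its full rectangle (area 376.25 mm²); the r=2 cylinder at (8, 3.5) contributes a regular 16-gon of circumradius 2 (area = (16/2)·2.000²·sin(360°/16) = 12.25 mm²); the r=10 cylinder at (9.5, 6) gives a regular 16-gon of circumradius 10 (constant along its height) (area = (16/2)·10.000²·sin(360°/16) = 306.15 mm²); Subtracting the remaining from the first: starting from the 19.5×24 cube (468.00 mm²), the 17.5×21.5 cube at (13, 0) partially overlaps it — only the 139.75 mm² overlap (of its 376.25 mm²) is removed, clipping the outline; the r=2 cylinder at (8, 3.5) lies wholly inside it (removes its full 12.25 mm² and its 12.49 mm outline becomes a hole wall); the r=10 cylinder at (9.5, 6) partially overlaps it — only the 173.13 mm² overlap (of its 306.15 mm²) is removed, clipping the outline — area = 142.88 mm²; the cube at (9, 0) is absent (z outside [4, 17]); Subtracting the remaining from the first: none of the subtracted shapes is present at this height, so the result so far is unchanged — area = 142.88 mm². So its area = 142.88 mm². Layer 1 (z = 0.32): the 19.5×24 cube contributes its full rectangle (area 468.00 mm²); the cube at (13, 0) (footprint 17.5×21.5) is included at this height (area 376.25 mm²); the r=2 cylinder at (8, 3.5) contributes a regular 16-gon of circumradius 2 (area = (16/2)·2.000²·sin(360°/16) = 12.25 mm²); the cylinder at (9.5, 6) does not reach this height (z outside [0.5, 17.5]); Subtracting the remaining from the first: starting from the 19.5×24 cube (468.00 mm²), the 17.5×21.5 cube at (13, 0) partially overlaps it — only the 139.75 mm² overlap (of its 376.25 mm²) is removed, clipping the outline; the r=2 cylinder at (8, 3.5) lies wholly inside it (removes its full 12.25 mm² and its 12.49 mm outline becomes a hole wall) — area = 316.00 mm²; the cube at (9, 0) is absent (z outside [4, 17]); Subtracting the remaining from the first: none of the subtracted shapes is present at this height, so the result so far is unchanged — area = 316.00 mm². So its area = 316.00 mm². Layer 1 is larger (316.00 vs 142.88 mm²).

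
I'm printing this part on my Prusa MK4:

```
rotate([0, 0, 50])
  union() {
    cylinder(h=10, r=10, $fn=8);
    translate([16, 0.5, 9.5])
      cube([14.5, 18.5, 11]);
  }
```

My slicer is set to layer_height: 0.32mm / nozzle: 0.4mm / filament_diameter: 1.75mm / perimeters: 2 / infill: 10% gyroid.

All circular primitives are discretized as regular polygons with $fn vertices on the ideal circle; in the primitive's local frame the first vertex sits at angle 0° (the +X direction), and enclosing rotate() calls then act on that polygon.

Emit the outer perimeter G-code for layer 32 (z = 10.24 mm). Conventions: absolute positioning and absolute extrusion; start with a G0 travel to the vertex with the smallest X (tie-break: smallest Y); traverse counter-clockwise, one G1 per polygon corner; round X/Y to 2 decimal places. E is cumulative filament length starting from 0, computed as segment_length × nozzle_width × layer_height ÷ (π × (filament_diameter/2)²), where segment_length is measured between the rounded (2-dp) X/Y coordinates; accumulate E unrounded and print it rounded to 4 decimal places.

At z = 10.24 mm: the cylinder is not intersected at this z (z outside [0, 10]); the cube at (16, 0.5) (footprint 14.5×18.5) is included at this height; Combining (union): only the 14.5×18.5 cube at (16, 0.5) is present, so the union is just that shape — 1 connected region; (whole slice rotated 50° about Z — lengths, areas and connectivity unchanged). The outline is a single polygon with 4 vertices. Extrusion per mm of travel: 0.4 × 0.32 / (π × 0.875²) = 0.053216. Accumulating E over each segment gives final E = 3.5122.

G0 X-4.27 Y24.47 Z10.24
G1 X9.90 Y12.58 E0.9844
G1 X19.22 Y23.69 E1.7561
G1 X5.05 Y35.58 E2.7405
G1 X-4.27 Y24.47 E3.5122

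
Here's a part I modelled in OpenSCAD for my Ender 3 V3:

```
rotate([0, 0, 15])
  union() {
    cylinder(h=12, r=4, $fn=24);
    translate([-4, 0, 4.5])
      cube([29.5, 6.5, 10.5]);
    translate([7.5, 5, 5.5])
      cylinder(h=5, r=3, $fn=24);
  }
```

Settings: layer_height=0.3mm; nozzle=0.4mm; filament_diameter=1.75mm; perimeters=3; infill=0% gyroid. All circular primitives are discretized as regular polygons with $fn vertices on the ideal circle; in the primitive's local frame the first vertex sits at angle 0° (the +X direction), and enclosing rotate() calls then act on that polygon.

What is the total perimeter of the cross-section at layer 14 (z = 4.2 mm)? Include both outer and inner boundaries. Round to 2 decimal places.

At z = 4.2 mm: the cylinder: section is a regular 24-gon, circumradius r=4 (perimeter = 2·24·4.000·sin(180°/24) = 25.06 mm); the cube at (-4, 0) is absent (z outside [4.5, 15]); the cylinder at (7.5, 5) is absent (z outside [5.5, 10.5]); Combining (union): only the r=4 cylinder is present, so the union is just that shape — boundary = 25.06 mm; (rotated 15° about Z; rotation is an isometry so areas/perimeters/island counts are preserved). Overall, the cross-section is a single solid region. Total boundary length (outer) = 25.06 mm.

25.06 mm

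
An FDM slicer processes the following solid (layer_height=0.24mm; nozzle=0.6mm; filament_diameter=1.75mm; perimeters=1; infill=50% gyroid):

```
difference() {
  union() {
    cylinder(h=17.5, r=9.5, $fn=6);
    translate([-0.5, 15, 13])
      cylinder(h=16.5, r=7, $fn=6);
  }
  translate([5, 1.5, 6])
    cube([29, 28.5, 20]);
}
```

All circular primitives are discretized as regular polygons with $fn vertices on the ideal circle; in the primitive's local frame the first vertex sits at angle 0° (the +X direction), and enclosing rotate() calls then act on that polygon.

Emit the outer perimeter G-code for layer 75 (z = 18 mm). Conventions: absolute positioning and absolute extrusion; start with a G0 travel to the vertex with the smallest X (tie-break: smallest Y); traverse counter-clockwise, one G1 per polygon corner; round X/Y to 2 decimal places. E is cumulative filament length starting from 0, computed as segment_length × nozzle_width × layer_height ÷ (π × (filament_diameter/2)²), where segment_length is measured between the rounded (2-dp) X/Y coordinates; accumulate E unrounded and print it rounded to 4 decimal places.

At z = 18 mm: the cylinder is absent (z outside [0, 17.5]); the cylinder at (-0.5, 15): section is a regular 6-gon, circumradius r=7; Taking the union: only the r=7 cylinder at (-0.5, 15) is present, so the union is just that shape — 1 connected region; the cube at (5, 1.5) (footprint 29×28.5) is included at this height; Subtracting the remaining from the first: starting from that combined region, the 29×28.5 cube at (5, 1.5) partially overlaps it — only the 3.90 mm² overlap (of its 826.50 mm²) is removed, clipping the outline — 1 connected region. The outline is a single polygon with 7 vertices. Extrusion per mm of travel: 0.6 × 0.24 / (π × 0.875²) = 0.059868. Accumulating E over each segment gives final E = 2.4659.

G0 X-7.50 Y15.00 Z18.00
G1 X-4.00 Y8.94 E0.4190
G1 X3.00 Y8.94 E0.8380
G1 X5.00 Y12.40 E1.0773
G1 X5.00 Y17.60 E1.3886
G1 X3.00 Y21.06 E1.6279
G1 X-4.00 Y21.06 E2.0470
G1 X-7.50 Y15.00 E2.4659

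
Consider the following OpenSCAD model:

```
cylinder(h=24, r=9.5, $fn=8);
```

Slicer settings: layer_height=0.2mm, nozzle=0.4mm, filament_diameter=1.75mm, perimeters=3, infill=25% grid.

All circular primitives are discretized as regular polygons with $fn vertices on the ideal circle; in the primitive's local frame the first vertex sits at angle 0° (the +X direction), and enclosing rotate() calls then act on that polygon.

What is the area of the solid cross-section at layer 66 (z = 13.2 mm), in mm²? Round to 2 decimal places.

255.27 mm²

At z = 13.2 mm: the r=9.5 cylinder gives a regular 8-gon of circumradius 9.5 (constant along its height) (area = (8/2)·9.500²·sin(360°/8) = 255.27 mm²). Overall, the cross-section is a single solid region. Net area = 255.27 mm².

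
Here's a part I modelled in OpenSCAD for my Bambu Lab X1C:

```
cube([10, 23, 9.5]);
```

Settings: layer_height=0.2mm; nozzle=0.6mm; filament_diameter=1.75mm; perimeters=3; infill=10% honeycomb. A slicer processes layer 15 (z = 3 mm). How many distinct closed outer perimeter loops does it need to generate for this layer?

At z = 3 mm: the cube (footprint 10×23) is included at this height. The result has 1 disconnected region.

1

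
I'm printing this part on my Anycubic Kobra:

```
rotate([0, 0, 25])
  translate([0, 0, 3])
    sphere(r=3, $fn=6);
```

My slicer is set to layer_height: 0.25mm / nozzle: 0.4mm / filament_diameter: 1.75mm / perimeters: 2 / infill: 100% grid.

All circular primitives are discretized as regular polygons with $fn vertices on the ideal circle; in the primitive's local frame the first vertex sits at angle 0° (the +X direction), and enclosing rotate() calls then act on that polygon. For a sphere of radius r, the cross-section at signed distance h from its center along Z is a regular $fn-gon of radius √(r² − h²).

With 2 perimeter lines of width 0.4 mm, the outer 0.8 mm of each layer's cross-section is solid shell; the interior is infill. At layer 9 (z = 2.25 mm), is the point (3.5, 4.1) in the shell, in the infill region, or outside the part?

At z = 2.25 mm: the sphere: section is a regular 6-gon, circumradius = √(r²−h²) = √(3²−0.75²) = 2.905; (whole slice rotated 25° about Z — lengths, areas and connectivity unchanged). Overall, the cross-section is a single solid region. Undo the 25° rotation: the query point maps to (4.905, 2.237) in the un-rotated model frame. The nearest boundary edge runs (2.90, 0.00)→(1.45, 2.52); distance from the point to it = 2.85 mm. The point is not inside any of the regions above, so it lies outside the cross-section (2.85 mm from the nearest boundary).

outside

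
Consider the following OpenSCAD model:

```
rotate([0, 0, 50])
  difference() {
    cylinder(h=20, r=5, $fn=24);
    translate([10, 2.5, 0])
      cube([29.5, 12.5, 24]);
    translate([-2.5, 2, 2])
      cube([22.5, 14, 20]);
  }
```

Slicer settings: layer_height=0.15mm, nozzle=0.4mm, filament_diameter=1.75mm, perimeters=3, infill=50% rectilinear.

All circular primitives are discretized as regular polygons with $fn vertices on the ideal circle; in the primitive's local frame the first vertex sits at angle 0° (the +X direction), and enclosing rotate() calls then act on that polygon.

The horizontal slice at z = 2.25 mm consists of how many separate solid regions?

At z = 2.25 mm: the r=5 cylinder gives a regular 24-gon of circumradius 5 (constant along its height); the cube at (10, 2.5) (footprint 29.5×12.5) is included at this height; the 22.5×14 cube at (-2.5, 2) contributes its full rectangle; Subtracting the remaining from the first: starting from the r=5 cylinder, the 29.5×12.5 cube at (10, 2.5) misses the remaining region (no effect); the 22.5×14 cube at (-2.5, 2) partially overlaps it — only the 16.63 mm² overlap (of its 315.00 mm²) is removed, clipping the outline — 1 connected region; (whole slice rotated 50° about Z — lengths, areas and connectivity unchanged). The result has 1 disconnected region.

1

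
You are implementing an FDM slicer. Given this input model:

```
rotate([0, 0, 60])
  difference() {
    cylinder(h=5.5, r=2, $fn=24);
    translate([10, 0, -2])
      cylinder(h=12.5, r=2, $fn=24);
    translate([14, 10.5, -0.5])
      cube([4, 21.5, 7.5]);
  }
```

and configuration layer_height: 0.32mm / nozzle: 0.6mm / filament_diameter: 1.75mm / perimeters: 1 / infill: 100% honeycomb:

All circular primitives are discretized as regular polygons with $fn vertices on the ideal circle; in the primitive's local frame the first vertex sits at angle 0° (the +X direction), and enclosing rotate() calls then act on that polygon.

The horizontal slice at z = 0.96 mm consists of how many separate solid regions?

At z = 0.96 mm: the r=2 cylinder contributes a regular 24-gon of circumradius 2; the cylinder at (10, 0): section is a regular 24-gon, circumradius r=2; the cube at (14, 10.5) (footprint 4×21.5) is included at this height; After the difference (first − rest): starting from the r=2 cylinder, the r=2 cylinder at (10, 0) misses the remaining region (no effect); the 4×21.5 cube at (14, 10.5) misses the remaining region (no effect) — 1 connected region; (whole slice rotated 60° about Z — lengths, areas and connectivity unchanged). The result has 1 disconnected region.

1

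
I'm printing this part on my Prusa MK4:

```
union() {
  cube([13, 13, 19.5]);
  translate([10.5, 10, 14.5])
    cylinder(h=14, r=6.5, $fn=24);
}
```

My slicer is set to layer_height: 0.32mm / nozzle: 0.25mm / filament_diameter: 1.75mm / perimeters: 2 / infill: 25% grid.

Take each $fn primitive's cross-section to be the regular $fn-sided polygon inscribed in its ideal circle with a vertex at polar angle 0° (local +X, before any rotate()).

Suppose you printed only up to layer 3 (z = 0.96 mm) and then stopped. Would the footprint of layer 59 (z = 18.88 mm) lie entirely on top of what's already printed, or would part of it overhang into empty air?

Compare the two slices. At z = 0.96: the cube is present — its section is the full 13×13 rectangle (area 169.00 mm²); the cylinder at (10.5, 10) is not intersected at this z (z outside [14.5, 28.5]); Combining (union): only the 13×13 cube is present, so the union is just that shape — area = 169.00 mm². At z = 18.88: the 13×13 cube contributes its full rectangle (area 169.00 mm²); the r=6.5 cylinder at (10.5, 10) contributes a regular 24-gon of circumradius 6.5 (area = (24/2)·6.500²·sin(360°/24) = 131.22 mm²); Merging all regions: the regions partially overlap — summed areas 300.22 mm² minus the doubly-counted overlap 74.71 mm² gives 225.51 mm² — area = 225.51 mm². Checking containment: at z = 18.88 the cross-section extends beyond the z = 0.96 cross-section by about 56.51 mm².

part overhangs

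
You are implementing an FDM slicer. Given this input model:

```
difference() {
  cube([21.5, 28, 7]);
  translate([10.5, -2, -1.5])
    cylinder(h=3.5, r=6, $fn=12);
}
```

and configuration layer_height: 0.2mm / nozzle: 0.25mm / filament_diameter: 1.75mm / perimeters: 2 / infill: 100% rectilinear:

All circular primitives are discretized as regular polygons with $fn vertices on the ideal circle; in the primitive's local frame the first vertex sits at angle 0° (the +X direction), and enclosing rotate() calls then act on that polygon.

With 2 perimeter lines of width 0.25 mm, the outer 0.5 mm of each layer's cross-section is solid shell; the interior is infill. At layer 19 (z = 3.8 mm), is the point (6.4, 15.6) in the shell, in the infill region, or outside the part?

infill

At z = 3.8 mm: the cube is present — its section is the full 21.5×28 rectangle; the cylinder at (10.5, -2) is not intersected at this z (z outside [-1.5, 2]); After the difference (first − rest): none of the subtracted shapes is present at this height, so the 21.5×28 cube is unchanged — 1 connected region. Overall, the cross-section is a single solid region. The nearest boundary edge runs (0.00, 28.00)→(0.00, 0.00); distance from the point to it = 6.40 mm. The point is inside the cross-section and 6.40 mm from the nearest boundary — more than the 0.5 mm shell width (2 × 0.25), so it's in the infill interior.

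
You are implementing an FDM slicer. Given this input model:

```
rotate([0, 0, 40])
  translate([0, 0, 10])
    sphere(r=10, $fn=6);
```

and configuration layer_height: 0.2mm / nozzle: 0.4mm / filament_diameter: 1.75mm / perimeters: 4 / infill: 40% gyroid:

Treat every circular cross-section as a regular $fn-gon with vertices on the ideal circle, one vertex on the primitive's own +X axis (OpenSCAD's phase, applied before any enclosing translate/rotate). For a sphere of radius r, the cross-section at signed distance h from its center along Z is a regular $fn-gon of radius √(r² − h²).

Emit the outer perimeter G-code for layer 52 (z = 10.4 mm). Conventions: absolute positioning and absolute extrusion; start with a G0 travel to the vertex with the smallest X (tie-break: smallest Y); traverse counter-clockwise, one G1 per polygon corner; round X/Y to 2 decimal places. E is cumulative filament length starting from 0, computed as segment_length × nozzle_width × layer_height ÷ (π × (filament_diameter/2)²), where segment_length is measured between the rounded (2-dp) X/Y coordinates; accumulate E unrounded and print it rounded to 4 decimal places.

G0 X-9.39 Y3.42 Z10.40
G1 X-7.65 Y-6.42 E0.3324
G1 X1.74 Y-9.84 E0.6647
G1 X9.39 Y-3.42 E0.9969
G1 X7.65 Y6.42 E1.3293
G1 X-1.74 Y9.84 E1.6616
G1 X-9.39 Y3.42 E1.9938

At z = 10.4 mm: the r=10 sphere slices to a regular 6-gon of circumradius 9.992 (√(r²−h²) with h=0.4 from center); (whole slice rotated 40° about Z — lengths, areas and connectivity unchanged). The outline is a single polygon with 6 vertices. Extrusion per mm of travel: 0.4 × 0.2 / (π × 0.875²) = 0.033260. Accumulating E over each segment gives final E = 1.9938.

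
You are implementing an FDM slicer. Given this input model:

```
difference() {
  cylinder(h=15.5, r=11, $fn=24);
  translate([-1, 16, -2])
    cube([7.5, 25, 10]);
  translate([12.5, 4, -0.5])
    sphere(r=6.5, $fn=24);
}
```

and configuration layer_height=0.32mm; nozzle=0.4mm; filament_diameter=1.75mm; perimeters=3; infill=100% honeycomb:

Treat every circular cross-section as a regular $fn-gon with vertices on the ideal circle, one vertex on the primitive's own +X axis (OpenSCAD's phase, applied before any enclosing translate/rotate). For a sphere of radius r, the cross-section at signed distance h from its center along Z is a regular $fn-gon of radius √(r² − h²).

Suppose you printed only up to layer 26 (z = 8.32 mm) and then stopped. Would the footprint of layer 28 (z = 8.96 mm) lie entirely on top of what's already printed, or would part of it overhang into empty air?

entirely on top

Compare the two slices. At z = 8.32: the r=11 cylinder gives a regular 24-gon of circumradius 11 (constant along its height) (area = (24/2)·11.000²·sin(360°/24) = 375.81 mm²); the cube at (-1, 16) is absent (z outside [-2, 8]); the sphere at (12.5, 4) does not reach this height (|z−center|=8.820 > r=6.5); Subtracting the remaining from the first: none of the subtracted shapes is present at this height, so the r=11 cylinder is unchanged — area = 375.81 mm². At z = 8.96: the r=11 cylinder gives a regular 24-gon of circumradius 11 (constant along its height) (area = (24/2)·11.000²·sin(360°/24) = 375.81 mm²); the cube at (-1, 16) is absent (z outside [-2, 8]); the sphere at (12.5, 4) is not intersected at this z (|z−center|=9.460 > r=6.5); Taking the first minus the rest: none of the subtracted shapes is present at this height, so the r=11 cylinder is unchanged — area = 375.81 mm². Checking containment: the cross-section at z = 8.96 is a subset of the cross-section at z = 8.32.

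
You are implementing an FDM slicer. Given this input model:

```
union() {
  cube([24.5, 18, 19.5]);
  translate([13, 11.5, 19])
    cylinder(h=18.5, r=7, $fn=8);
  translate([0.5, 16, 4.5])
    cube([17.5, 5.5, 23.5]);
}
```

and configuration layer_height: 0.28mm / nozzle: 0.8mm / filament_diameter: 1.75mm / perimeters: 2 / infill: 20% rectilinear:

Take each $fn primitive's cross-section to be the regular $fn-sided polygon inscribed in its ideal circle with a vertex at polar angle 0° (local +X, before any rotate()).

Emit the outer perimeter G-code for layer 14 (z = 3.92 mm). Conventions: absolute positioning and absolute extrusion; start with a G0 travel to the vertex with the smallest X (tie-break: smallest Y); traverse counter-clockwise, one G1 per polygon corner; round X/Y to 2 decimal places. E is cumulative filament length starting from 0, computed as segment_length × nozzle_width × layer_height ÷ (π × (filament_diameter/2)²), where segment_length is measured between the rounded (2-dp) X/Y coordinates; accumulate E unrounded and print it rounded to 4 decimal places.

At z = 3.92 mm: the cube (footprint 24.5×18) is included at this height; the cylinder at (13, 11.5) is absent (z outside [19, 37.5]); the cube at (0.5, 16) does not reach this height (z outside [4.5, 28]); Taking the union: only the 24.5×18 cube is present, so the union is just that shape — 1 connected region. The outline is a single polygon with 4 vertices. Extrusion per mm of travel: 0.8 × 0.28 / (π × 0.875²) = 0.093128. Accumulating E over each segment gives final E = 7.9159.

G0 X0.00 Y0.00 Z3.92
G1 X24.50 Y0.00 E2.2816
G1 X24.50 Y18.00 E3.9580
G1 X0.00 Y18.00 E6.2396
G1 X0.00 Y0.00 E7.9159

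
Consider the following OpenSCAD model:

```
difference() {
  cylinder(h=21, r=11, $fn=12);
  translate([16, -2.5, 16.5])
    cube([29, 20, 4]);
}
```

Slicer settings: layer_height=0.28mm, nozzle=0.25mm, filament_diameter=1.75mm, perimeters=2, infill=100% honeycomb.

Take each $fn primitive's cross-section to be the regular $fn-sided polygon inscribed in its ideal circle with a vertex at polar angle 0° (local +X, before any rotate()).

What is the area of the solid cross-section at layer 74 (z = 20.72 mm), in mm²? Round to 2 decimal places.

363.00 mm²

At z = 20.72 mm: the cylinder: section is a regular 12-gon, circumradius r=11 (area = (12/2)·11.000²·sin(360°/12) = 363.00 mm²); the cube at (16, -2.5) is not intersected at this z (z outside [16.5, 20.5]); After the difference (first − rest): none of the subtracted shapes is present at this height, so the r=11 cylinder is unchanged — area = 363.00 mm². Overall, the cross-section is a single solid region. Net area = 363.00 mm².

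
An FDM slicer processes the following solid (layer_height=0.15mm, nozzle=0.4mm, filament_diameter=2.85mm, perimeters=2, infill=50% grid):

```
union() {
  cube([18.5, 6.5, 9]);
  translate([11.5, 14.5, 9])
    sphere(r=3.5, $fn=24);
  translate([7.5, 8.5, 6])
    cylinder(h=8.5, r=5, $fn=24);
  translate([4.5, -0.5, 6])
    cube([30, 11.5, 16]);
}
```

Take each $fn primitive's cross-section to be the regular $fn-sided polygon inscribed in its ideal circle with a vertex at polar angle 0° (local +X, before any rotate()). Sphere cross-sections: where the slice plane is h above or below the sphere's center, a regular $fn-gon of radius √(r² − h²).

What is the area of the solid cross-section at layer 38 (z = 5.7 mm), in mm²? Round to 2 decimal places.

At z = 5.7 mm: the cube (footprint 18.5×6.5) is included at this height (area 120.25 mm²); the sphere at (11.5, 14.5): section is a regular 24-gon, circumradius = √(r²−h²) = √(3.5²−3.3²) = 1.166 (area = (24/2)·1.166²·sin(360°/24) = 4.22 mm²); the cylinder at (7.5, 8.5) does not reach this height (z outside [6, 14.5]); the cube at (4.5, -0.5) is not intersected at this z (z outside [6, 22]); Combining (union): the 2 present regions are separate (no shared area or edge), so areas and boundary lengths simply add and each stays a separate island — area = 124.47 mm². Overall, the cross-section has 2 separate islands. Net area = 124.47 mm².

124.47 mm²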